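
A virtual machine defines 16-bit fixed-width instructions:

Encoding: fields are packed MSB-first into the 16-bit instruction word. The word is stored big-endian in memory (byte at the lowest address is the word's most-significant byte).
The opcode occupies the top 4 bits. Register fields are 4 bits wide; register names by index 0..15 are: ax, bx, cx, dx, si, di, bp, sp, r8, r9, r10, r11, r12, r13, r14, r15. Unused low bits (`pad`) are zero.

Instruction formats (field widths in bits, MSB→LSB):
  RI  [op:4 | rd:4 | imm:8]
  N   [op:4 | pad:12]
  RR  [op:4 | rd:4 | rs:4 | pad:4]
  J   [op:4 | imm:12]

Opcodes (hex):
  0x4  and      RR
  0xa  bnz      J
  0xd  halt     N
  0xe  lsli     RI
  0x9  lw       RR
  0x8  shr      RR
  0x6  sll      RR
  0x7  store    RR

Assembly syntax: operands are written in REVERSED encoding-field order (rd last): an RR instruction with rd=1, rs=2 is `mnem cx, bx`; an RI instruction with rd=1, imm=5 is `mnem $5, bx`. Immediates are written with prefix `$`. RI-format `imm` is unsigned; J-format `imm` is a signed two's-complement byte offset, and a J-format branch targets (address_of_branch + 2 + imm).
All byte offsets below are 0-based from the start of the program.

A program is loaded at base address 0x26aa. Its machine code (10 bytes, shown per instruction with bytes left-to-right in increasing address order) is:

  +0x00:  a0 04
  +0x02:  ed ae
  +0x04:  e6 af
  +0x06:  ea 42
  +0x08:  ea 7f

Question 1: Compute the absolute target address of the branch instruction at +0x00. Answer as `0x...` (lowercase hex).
0x26b0

+0x00: a0 04 ⇒ word 0xa004 (big)
  opcode bits[15:12]=0xa: bnz/J
  [11:0] imm=4 = $4
  target = base 0x26aa + off 0x00 + 2 + imm 4 = 0x26b0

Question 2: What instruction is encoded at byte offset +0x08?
lsli $127, r10

[08] ea 7f → 0xea7f
  opcode bits[15:12]=0xe: lsli/RI
  rd: (w>>8)&0xf=0xa → r10
  imm: (w>>0)&0xff=0x7f → $127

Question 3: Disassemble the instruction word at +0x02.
off 0x02: read ed ae as big → 0xedae
  top 4b → 0xe → lsli [RI]
  rd: (w>>8)&0xf=0xd → r13
  imm: (w>>0)&0xff=0xae → $174

lsli $174, r13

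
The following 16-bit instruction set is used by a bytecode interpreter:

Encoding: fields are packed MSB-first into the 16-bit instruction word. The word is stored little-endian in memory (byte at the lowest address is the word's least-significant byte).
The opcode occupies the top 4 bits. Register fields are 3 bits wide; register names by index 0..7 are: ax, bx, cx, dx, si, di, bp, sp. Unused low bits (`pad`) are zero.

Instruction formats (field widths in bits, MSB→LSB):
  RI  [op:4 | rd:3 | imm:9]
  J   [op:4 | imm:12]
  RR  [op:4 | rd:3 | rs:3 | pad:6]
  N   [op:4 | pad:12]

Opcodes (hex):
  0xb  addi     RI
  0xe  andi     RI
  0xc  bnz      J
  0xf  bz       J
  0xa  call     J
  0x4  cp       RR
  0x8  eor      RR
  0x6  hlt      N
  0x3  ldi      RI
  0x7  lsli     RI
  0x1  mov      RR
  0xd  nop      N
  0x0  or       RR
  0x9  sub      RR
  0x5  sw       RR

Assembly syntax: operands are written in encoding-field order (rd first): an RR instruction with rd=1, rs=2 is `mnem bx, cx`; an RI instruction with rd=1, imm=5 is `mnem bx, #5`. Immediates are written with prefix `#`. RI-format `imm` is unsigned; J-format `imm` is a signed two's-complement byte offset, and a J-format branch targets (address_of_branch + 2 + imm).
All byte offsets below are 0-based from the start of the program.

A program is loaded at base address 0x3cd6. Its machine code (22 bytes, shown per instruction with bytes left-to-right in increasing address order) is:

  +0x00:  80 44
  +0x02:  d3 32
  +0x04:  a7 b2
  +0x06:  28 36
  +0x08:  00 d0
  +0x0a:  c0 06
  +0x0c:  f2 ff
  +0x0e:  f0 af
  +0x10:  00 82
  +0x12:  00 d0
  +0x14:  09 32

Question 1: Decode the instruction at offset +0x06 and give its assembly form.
ldi dx, #40

[06] 28 36 → 0x3628
  top 4b → 0x3 → ldi [RI]
  rd: (w>>9)&0x7=0x3 → dx
  imm: (w>>0)&0x1ff=0x28 → #40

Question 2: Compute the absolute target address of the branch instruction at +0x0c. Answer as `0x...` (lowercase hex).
@+0c  little-endian(f2 ff) = 0xfff2
  op=0xfff2>>12=0xf ⇒ bz (J)
  imm@[11:0]=0xff2 (s12→-14) ⇒ #-14
  target = base 0x3cd6 + off 0x0c + 2 + imm -14 = 0x3cd6

0x3cd6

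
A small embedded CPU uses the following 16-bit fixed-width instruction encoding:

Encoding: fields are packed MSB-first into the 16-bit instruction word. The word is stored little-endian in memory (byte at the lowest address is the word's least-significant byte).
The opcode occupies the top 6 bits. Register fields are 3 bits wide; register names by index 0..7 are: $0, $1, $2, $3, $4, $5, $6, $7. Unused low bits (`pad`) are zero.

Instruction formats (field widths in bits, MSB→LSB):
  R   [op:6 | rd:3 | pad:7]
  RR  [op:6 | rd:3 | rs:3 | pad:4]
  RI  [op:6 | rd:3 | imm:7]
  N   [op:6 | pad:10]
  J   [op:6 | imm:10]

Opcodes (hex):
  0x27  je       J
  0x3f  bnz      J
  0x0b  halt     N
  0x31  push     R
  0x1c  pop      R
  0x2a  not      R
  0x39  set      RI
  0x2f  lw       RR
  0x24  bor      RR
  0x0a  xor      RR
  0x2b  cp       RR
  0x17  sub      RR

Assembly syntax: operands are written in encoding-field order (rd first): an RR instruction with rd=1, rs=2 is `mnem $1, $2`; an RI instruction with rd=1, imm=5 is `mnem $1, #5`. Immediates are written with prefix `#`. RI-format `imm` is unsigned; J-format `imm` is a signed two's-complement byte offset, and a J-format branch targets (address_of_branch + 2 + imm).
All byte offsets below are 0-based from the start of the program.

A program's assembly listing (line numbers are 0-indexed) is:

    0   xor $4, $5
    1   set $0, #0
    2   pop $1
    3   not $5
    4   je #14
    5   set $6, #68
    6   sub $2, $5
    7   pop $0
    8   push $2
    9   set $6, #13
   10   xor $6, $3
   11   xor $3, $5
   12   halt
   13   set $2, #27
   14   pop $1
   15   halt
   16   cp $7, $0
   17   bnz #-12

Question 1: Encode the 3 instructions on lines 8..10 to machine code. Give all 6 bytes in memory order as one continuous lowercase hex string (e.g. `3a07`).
00c50de7302b

line 8 (push): pack op=0x31:6|rd=2:3|pad=0:7 = 0xc500; little→ 00 c5
line 9 (set): pack op=0x39:6|rd=6:3|imm=13:7 = 0xe70d; little→ 0d e7
line 10 (xor): pack op=0xa:6|rd=6:3|rs=3:3|pad=0:4 = 0x2b30; little→ 30 2b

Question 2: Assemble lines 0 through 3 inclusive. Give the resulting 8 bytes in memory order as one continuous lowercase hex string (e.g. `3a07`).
0. xor fields op=0xa:6|rd=4:3|rs=5:3|pad=0:4 → word 2a50h → 50 2a
1. set fields op=0x39:6|rd=0:3|imm=0:7 → word e400h → 00 e4
2. pop fields op=0x1c:6|rd=1:3|pad=0:7 → word 7080h → 80 70
3. not fields op=0x2a:6|rd=5:3|pad=0:7 → word aa80h → 80 aa

502a00e4807080aa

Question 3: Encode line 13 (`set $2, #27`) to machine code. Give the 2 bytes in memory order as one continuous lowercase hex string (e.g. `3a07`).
1be5

L13: set op=0x39:6|rd=2:3|imm=27:7 ⇒ 0xe51b ⇒ little 1b e5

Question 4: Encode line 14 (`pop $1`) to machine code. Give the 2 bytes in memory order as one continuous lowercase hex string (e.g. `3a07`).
14. pop fields op=0x1c:6|rd=1:3|pad=0:7 → word 7080h → 80 70

8070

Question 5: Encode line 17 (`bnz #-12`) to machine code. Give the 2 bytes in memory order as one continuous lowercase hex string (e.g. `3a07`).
f4ff

L17: bnz op=0x3f:6|imm=-12:10 ⇒ 0xfff4 ⇒ little f4 ff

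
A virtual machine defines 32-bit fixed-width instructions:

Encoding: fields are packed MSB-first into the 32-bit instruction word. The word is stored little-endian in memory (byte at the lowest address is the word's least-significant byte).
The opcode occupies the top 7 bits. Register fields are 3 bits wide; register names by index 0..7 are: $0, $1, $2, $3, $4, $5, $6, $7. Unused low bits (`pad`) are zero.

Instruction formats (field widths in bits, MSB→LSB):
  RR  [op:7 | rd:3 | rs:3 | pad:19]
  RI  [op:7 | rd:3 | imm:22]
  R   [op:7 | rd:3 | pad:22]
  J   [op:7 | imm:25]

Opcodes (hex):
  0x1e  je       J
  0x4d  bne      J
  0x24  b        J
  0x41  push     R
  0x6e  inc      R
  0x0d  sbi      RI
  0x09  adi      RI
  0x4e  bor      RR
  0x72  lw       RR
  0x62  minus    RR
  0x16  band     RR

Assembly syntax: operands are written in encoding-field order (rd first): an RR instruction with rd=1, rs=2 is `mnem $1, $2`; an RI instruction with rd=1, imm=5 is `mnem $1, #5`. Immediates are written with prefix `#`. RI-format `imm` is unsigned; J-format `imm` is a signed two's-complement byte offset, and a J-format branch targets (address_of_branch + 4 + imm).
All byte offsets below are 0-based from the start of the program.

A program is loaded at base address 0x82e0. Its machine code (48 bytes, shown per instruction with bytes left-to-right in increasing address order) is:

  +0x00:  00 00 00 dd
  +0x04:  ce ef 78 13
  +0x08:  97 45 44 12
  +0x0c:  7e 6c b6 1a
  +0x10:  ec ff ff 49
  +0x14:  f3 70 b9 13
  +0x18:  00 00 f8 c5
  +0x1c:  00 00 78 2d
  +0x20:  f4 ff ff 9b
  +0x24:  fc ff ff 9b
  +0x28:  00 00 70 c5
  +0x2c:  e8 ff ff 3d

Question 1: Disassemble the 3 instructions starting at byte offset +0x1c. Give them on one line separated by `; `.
band $5, $7; bne #-12; bne #-4

off 0x1c: read 00 00 78 2d as little → 0x2d780000
  top 7b → 0x16 → band [RR]
  rd@[24:22]=0x5 ⇒ $5
  rs@[21:19]=0x7 ⇒ $7
off 0x20: read f4 ff ff 9b as little → 0x9bfffff4
  top 7b → 0x4d → bne [J]
  imm@[24:0]=0x1fffff4 (s25→-12) ⇒ #-12
off 0x24: read fc ff ff 9b as little → 0x9bfffffc
  top 7b → 0x4d → bne [J]
  imm@[24:0]=0x1fffffc (s25→-4) ⇒ #-4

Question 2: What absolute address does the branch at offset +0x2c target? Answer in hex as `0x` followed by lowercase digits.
0x82f8

[2c] e8 ff ff 3d → 0x3dffffe8
  op=0x3dffffe8>>25=0x1e ⇒ je (J)
  imm@[24:0]=0x1ffffe8 (s25→-24) ⇒ #-24
  target = base 0x82e0 + off 0x2c + 4 + imm -24 = 0x82f8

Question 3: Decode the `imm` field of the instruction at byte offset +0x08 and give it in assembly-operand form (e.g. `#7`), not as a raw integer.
@+08  little-endian(97 45 44 12) = 0x12444597
  opcode bits[31:25]=0x9: adi/RI
  [24:22] rd=1 = $1
  [21:0] imm=279959 = #279959

#279959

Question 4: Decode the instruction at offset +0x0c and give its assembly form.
[0c] 7e 6c b6 1a → 0x1ab66c7e
  top 7b → 0xd → sbi [RI]
  rd: (w>>22)&0x7=0x2 → $2
  imm: (w>>0)&0x3fffff=0x366c7e → #3566718

sbi $2, #3566718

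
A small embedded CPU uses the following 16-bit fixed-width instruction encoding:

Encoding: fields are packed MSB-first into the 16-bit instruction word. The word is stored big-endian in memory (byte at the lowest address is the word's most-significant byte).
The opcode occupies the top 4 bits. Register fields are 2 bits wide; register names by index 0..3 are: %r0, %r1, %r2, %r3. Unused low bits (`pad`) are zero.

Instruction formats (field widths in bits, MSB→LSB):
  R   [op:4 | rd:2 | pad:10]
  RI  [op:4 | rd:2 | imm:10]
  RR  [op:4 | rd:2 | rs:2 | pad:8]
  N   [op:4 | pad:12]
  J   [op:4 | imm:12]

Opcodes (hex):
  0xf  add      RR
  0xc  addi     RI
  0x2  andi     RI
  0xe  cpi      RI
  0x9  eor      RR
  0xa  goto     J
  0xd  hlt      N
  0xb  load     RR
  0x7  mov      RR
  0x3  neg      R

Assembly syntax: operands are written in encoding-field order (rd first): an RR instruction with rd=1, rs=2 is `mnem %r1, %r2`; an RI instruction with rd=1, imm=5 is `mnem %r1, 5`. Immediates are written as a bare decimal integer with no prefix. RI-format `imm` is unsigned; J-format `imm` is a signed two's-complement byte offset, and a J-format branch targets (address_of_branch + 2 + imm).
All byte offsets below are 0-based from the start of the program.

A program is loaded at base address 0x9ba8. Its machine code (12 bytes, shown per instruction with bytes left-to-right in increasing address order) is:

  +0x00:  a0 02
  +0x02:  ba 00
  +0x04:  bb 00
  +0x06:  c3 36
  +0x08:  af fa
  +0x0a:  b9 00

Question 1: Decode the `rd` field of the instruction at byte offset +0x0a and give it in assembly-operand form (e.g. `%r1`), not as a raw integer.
%r2

off 0x0a: read b9 00 as big → 0xb900
  top 4b → 0xb → load [RR]
  [11:10] rd=2 = %r2
  [9:8] rs=1 = %r1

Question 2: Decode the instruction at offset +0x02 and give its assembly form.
[02] ba 00 → 0xba00
  opcode bits[15:12]=0xb: load/RR
  rd@[11:10]=0x2 ⇒ %r2
  rs@[9:8]=0x2 ⇒ %r2

load %r2, %r2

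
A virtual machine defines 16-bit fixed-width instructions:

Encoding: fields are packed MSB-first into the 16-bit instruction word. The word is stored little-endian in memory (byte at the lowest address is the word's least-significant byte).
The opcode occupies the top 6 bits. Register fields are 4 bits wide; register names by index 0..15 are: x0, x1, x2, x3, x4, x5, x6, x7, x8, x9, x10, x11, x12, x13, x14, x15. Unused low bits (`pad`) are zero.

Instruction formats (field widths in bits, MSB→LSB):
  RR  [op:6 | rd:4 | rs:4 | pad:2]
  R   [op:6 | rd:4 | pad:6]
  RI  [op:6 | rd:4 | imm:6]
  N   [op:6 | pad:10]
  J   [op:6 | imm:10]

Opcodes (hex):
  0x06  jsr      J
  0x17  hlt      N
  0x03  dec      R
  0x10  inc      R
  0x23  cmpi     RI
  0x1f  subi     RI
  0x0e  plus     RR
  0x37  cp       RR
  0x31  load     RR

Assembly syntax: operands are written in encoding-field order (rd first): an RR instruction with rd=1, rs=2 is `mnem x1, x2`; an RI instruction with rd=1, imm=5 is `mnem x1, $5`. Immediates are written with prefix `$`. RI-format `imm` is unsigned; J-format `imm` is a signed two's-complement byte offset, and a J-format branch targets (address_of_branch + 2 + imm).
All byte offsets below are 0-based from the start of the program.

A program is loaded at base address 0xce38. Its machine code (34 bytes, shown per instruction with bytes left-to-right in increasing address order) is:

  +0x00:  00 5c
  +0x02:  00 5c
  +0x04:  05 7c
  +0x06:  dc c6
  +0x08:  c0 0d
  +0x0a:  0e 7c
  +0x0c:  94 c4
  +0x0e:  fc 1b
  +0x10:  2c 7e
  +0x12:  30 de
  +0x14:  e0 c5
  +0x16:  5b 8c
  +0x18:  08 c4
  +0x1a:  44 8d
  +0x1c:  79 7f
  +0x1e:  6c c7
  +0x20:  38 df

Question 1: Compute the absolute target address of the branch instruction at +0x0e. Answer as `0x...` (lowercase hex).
0xce44

+0x0e: fc 1b ⇒ word 0x1bfc (little)
  op=0x1bfc>>10=0x6 ⇒ jsr (J)
  imm@[9:0]=0x3fc (s10→-4) ⇒ $-4
  target = base 0xce38 + off 0x0e + 2 + imm -4 = 0xce44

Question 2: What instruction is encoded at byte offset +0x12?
[12] 30 de → 0xde30
  top 6b → 0x37 → cp [RR]
  rd@[9:6]=0x8 ⇒ x8
  rs@[5:2]=0xc ⇒ x12

cp x8, x12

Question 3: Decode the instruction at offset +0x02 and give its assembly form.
hlt

+0x02: 00 5c ⇒ word 0x5c00 (little)
  op=0x5c00>>10=0x17 ⇒ hlt (N)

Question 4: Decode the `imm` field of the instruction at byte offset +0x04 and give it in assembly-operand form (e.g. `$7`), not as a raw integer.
$5

off 0x04: read 05 7c as little → 0x7c05
  top 6b → 0x1f → subi [RI]
  rd@[9:6]=0x0 ⇒ x0
  imm@[5:0]=0x5 ⇒ $5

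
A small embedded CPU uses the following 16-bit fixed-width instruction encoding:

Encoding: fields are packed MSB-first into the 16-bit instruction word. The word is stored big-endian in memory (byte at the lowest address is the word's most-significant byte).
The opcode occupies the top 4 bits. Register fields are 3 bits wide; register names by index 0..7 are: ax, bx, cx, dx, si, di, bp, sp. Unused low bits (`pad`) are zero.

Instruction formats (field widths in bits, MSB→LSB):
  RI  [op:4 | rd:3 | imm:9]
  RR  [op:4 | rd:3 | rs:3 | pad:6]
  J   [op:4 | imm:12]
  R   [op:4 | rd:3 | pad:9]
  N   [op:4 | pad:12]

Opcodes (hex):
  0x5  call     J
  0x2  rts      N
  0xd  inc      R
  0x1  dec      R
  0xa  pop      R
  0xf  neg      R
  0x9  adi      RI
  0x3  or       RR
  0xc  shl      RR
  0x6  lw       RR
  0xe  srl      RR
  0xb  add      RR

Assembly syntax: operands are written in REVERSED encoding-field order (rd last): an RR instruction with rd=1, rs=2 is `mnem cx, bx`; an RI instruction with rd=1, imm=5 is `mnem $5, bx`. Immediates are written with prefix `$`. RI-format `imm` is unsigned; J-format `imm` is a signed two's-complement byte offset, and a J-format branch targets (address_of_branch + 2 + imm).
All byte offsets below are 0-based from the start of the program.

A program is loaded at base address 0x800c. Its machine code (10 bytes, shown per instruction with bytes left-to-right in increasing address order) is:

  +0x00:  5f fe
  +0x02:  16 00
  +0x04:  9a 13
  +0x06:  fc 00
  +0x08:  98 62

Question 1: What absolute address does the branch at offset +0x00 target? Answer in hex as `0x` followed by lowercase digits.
+0x00: 5f fe ⇒ word 0x5ffe (big)
  top 4b → 0x5 → call [J]
  imm@[11:0]=0xffe (s12→-2) ⇒ $-2
  target = base 0x800c + off 0x00 + 2 + imm -2 = 0x800c

0x800c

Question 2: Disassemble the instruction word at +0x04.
adi $19, di

[04] 9a 13 → 0x9a13
  op=0x9a13>>12=0x9 ⇒ adi (RI)
  [11:9] rd=5 = di
  [8:0] imm=19 = $19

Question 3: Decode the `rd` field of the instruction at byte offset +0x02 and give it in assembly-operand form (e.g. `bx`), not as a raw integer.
@+02  big-endian(16 00) = 0x1600
  op=0x1600>>12=0x1 ⇒ dec (R)
  rd: (w>>9)&0x7=0x3 → dx

dx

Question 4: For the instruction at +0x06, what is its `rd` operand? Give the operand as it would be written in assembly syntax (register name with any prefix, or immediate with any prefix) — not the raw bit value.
[06] fc 00 → 0xfc00
  op=0xfc00>>12=0xf ⇒ neg (R)
  rd: (w>>9)&0x7=0x6 → bp

bp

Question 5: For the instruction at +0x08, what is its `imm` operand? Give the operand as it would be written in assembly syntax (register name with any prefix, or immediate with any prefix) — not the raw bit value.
$98

@+08  big-endian(98 62) = 0x9862
  top 4b → 0x9 → adi [RI]
  [11:9] rd=4 = si
  [8:0] imm=98 = $98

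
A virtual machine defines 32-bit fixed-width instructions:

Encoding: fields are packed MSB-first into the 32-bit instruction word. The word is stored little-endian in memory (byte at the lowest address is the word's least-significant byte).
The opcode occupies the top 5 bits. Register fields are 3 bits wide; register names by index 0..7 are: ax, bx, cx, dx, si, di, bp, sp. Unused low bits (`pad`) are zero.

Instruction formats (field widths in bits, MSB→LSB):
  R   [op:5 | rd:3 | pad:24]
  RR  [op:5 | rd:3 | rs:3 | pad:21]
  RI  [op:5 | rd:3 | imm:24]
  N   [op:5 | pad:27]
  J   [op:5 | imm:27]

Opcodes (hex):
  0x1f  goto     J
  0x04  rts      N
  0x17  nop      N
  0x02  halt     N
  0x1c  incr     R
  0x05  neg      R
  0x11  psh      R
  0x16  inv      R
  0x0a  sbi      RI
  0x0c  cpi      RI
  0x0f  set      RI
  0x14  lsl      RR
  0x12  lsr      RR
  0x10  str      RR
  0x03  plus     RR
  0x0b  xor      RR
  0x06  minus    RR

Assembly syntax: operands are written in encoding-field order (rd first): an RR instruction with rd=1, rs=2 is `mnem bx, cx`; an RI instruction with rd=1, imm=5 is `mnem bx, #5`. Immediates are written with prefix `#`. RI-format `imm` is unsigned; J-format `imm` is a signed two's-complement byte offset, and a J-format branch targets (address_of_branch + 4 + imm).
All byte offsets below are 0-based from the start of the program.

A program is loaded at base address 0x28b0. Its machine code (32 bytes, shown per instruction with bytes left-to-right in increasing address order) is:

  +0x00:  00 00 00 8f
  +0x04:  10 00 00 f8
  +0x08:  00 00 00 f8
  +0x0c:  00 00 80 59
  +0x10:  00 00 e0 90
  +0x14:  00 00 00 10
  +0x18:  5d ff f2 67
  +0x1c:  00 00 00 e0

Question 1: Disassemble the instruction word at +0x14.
@+14  little-endian(00 00 00 10) = 0x10000000
  op=0x10000000>>27=0x2 ⇒ halt (N)

halt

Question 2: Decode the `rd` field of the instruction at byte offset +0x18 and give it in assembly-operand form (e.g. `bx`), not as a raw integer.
sp

+0x18: 5d ff f2 67 ⇒ word 0x67f2ff5d (little)
  op=0x67f2ff5d>>27=0xc ⇒ cpi (RI)
  rd@[26:24]=0x7 ⇒ sp
  imm@[23:0]=0xf2ff5d ⇒ #15925085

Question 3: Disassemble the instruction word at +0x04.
off 0x04: read 10 00 00 f8 as little → 0xf8000010
  top 5b → 0x1f → goto [J]
  imm: (w>>0)&0x7ffffff=0x10 → #16

goto #16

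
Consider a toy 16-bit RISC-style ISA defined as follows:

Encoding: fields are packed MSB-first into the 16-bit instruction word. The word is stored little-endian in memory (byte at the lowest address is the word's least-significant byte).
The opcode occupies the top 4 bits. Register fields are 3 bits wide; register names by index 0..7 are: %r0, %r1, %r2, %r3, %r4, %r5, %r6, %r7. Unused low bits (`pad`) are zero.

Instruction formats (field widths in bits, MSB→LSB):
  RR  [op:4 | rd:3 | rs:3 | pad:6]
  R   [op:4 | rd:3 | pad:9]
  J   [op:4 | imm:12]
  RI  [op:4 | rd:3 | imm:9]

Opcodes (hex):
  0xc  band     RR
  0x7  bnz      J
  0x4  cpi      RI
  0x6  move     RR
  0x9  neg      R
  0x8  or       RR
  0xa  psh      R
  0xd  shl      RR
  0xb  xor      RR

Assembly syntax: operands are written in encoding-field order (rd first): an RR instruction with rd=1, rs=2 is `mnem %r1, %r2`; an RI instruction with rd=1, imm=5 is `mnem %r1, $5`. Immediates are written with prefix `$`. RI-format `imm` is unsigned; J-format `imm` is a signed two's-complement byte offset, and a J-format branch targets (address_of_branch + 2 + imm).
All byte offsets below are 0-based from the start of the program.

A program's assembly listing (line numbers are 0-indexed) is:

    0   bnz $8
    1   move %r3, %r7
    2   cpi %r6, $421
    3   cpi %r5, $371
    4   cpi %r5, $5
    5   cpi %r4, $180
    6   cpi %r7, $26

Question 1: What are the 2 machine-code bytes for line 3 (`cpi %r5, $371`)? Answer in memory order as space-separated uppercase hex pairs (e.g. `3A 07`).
L3: cpi op=0x4:4|rd=5:3|imm=371:9 ⇒ 0x4b73 ⇒ little 73 4b

73 4B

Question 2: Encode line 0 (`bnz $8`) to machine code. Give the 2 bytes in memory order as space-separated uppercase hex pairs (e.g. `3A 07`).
line 0 (bnz): pack op=0x7:4|imm=8:12 = 0x7008; little→ 08 70

08 70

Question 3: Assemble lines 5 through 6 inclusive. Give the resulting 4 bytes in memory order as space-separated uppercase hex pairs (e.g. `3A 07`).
B4 48 1A 4E

5. cpi fields op=0x4:4|rd=4:3|imm=180:9 → word 48b4h → b4 48
6. cpi fields op=0x4:4|rd=7:3|imm=26:9 → word 4e1ah → 1a 4e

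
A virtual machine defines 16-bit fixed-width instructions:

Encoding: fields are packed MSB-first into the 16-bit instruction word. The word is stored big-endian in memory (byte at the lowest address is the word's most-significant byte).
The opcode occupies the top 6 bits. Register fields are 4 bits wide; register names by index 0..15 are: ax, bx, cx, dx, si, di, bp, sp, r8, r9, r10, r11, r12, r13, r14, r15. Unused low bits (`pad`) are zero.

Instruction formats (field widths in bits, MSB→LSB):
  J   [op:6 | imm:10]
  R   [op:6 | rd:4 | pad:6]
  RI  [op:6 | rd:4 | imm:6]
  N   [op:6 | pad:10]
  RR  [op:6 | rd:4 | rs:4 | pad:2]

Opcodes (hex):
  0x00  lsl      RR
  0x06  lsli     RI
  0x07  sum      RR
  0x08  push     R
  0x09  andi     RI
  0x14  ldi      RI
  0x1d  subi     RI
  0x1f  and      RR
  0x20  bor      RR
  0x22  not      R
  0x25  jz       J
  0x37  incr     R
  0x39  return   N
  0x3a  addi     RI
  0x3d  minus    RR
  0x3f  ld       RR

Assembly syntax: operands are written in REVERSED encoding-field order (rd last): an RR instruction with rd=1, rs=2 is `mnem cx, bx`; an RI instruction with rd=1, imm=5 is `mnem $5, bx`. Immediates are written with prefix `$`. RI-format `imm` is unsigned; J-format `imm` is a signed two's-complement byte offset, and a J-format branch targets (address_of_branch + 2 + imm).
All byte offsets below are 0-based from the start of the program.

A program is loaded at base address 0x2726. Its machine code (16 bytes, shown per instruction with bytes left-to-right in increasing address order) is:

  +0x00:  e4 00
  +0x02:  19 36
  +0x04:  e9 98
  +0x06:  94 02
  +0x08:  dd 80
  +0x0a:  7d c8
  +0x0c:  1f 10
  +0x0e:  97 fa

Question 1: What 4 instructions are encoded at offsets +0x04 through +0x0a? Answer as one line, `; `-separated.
off 0x04: read e9 98 as big → 0xe998
  op=0xe998>>10=0x3a ⇒ addi (RI)
  [9:6] rd=6 = bp
  [5:0] imm=24 = $24
off 0x06: read 94 02 as big → 0x9402
  op=0x9402>>10=0x25 ⇒ jz (J)
  [9:0] imm=2 = $2
off 0x08: read dd 80 as big → 0xdd80
  op=0xdd80>>10=0x37 ⇒ incr (R)
  [9:6] rd=6 = bp
off 0x0a: read 7d c8 as big → 0x7dc8
  op=0x7dc8>>10=0x1f ⇒ and (RR)
  [9:6] rd=7 = sp
  [5:2] rs=2 = cx

addi $24, bp; jz $2; incr bp; and cx, sp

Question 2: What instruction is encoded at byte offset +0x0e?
+0x0e: 97 fa ⇒ word 0x97fa (big)
  top 6b → 0x25 → jz [J]
  [9:0] imm=1018 (s10→-6) = $-6

jz $-6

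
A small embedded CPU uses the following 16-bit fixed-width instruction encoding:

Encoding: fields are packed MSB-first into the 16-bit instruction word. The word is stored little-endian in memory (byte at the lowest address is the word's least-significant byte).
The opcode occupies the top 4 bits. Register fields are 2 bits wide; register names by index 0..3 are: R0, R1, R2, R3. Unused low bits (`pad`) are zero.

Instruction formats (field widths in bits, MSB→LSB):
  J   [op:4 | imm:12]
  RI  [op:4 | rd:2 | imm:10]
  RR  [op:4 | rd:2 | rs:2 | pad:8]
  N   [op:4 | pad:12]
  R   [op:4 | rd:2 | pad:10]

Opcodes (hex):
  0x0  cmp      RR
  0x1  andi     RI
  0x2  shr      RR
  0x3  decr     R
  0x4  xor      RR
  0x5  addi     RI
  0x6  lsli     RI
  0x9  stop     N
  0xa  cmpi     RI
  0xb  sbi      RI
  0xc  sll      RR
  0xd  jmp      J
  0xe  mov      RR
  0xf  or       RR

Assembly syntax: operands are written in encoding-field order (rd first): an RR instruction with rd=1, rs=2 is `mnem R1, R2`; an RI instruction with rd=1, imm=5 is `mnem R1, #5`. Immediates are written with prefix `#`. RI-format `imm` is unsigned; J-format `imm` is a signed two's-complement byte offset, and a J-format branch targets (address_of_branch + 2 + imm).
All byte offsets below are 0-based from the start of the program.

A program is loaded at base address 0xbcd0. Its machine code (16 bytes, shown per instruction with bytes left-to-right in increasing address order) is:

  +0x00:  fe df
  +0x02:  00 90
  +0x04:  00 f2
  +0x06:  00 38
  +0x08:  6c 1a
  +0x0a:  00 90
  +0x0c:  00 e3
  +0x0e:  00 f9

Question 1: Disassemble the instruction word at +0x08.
@+08  little-endian(6c 1a) = 0x1a6c
  op=0x1a6c>>12=0x1 ⇒ andi (RI)
  rd: (w>>10)&0x3=0x2 → R2
  imm: (w>>0)&0x3ff=0x26c → #620

andi R2, #620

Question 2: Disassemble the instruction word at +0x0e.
or R2, R1

[0e] 00 f9 → 0xf900
  opcode bits[15:12]=0xf: or/RR
  rd@[11:10]=0x2 ⇒ R2
  rs@[9:8]=0x1 ⇒ R1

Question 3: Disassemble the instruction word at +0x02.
+0x02: 00 90 ⇒ word 0x9000 (little)
  top 4b → 0x9 → stop [N]

stop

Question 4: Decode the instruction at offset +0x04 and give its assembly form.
@+04  little-endian(00 f2) = 0xf200
  opcode bits[15:12]=0xf: or/RR
  rd: (w>>10)&0x3=0x0 → R0
  rs: (w>>8)&0x3=0x2 → R2

or R0, R2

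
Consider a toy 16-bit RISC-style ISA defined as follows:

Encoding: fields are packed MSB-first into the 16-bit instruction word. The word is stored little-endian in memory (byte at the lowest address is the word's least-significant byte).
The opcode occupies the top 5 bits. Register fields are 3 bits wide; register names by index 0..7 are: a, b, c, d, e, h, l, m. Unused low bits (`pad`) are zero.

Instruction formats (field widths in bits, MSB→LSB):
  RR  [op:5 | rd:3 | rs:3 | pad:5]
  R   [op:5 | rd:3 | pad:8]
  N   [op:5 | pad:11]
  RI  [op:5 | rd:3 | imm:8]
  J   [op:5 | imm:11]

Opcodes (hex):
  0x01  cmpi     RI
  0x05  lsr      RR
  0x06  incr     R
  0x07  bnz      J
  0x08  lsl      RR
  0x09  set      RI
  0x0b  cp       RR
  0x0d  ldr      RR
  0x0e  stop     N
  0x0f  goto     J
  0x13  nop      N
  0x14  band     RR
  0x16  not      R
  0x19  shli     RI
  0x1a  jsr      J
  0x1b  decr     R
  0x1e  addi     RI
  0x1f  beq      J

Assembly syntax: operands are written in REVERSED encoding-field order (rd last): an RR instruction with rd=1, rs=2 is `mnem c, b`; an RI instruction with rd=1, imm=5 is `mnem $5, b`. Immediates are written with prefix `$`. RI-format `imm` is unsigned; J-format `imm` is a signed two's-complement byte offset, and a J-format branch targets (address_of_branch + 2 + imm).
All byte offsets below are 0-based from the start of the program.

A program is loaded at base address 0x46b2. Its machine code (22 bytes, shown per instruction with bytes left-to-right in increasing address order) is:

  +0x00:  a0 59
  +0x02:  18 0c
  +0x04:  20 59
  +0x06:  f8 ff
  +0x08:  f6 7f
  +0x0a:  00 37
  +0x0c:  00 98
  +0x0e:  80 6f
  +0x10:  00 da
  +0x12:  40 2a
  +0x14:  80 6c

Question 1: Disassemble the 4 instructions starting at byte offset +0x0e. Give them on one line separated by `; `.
off 0x0e: read 80 6f as little → 0x6f80
  opcode bits[15:11]=0xd: ldr/RR
  rd@[10:8]=0x7 ⇒ m
  rs@[7:5]=0x4 ⇒ e
off 0x10: read 00 da as little → 0xda00
  opcode bits[15:11]=0x1b: decr/R
  rd@[10:8]=0x2 ⇒ c
off 0x12: read 40 2a as little → 0x2a40
  opcode bits[15:11]=0x5: lsr/RR
  rd@[10:8]=0x2 ⇒ c
  rs@[7:5]=0x2 ⇒ c
off 0x14: read 80 6c as little → 0x6c80
  opcode bits[15:11]=0xd: ldr/RR
  rd@[10:8]=0x4 ⇒ e
  rs@[7:5]=0x4 ⇒ e

ldr e, m; decr c; lsr c, c; ldr e, e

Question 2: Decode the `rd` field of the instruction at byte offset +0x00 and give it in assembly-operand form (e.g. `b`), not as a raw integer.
b

+0x00: a0 59 ⇒ word 0x59a0 (little)
  top 5b → 0xb → cp [RR]
  rd@[10:8]=0x1 ⇒ b
  rs@[7:5]=0x5 ⇒ h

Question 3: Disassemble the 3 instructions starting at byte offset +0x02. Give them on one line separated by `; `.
+0x02: 18 0c ⇒ word 0x0c18 (little)
  opcode bits[15:11]=0x1: cmpi/RI
  rd: (w>>8)&0x7=0x4 → e
  imm: (w>>0)&0xff=0x18 → $24
+0x04: 20 59 ⇒ word 0x5920 (little)
  opcode bits[15:11]=0xb: cp/RR
  rd: (w>>8)&0x7=0x1 → b
  rs: (w>>5)&0x7=0x1 → b
+0x06: f8 ff ⇒ word 0xfff8 (little)
  opcode bits[15:11]=0x1f: beq/J
  imm: (w>>0)&0x7ff=0x7f8 (s11→-8) → $-8

cmpi $24, e; cp b, b; beq $-8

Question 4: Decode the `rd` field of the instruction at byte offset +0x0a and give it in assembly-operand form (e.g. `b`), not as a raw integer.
off 0x0a: read 00 37 as little → 0x3700
  opcode bits[15:11]=0x6: incr/R
  rd: (w>>8)&0x7=0x7 → m

m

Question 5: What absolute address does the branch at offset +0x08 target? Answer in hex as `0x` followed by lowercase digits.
0x46b2

[08] f6 7f → 0x7ff6
  op=0x7ff6>>11=0xf ⇒ goto (J)
  imm: (w>>0)&0x7ff=0x7f6 (s11→-10) → $-10
  target = base 0x46b2 + off 0x08 + 2 + imm -10 = 0x46b2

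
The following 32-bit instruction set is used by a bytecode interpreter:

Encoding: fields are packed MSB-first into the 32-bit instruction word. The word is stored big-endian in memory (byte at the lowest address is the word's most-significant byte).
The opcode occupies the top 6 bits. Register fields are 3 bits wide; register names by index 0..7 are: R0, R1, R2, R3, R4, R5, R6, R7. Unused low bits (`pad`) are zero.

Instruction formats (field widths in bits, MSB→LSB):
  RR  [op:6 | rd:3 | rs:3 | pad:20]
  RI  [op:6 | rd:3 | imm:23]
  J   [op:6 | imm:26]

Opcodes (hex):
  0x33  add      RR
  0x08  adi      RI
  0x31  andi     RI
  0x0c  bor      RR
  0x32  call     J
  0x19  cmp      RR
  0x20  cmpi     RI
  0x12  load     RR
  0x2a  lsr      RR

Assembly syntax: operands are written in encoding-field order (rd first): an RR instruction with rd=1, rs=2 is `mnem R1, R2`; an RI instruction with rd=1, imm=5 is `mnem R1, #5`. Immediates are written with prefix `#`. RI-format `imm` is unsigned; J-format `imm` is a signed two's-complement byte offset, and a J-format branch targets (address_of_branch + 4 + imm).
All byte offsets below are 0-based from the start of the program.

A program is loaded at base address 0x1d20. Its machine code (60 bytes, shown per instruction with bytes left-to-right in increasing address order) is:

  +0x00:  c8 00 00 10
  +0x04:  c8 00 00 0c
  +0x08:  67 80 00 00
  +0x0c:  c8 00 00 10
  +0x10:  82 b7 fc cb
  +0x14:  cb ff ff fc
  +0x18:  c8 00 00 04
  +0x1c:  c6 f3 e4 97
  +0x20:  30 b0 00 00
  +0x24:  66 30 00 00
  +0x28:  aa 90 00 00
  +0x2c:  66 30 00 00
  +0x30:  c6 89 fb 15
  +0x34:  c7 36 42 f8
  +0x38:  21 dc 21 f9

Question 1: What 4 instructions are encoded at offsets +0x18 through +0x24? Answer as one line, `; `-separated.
call #4; andi R5, #7595159; bor R1, R3; cmp R4, R3

+0x18: c8 00 00 04 ⇒ word 0xc8000004 (big)
  opcode bits[31:26]=0x32: call/J
  imm@[25:0]=0x4 ⇒ #4
+0x1c: c6 f3 e4 97 ⇒ word 0xc6f3e497 (big)
  opcode bits[31:26]=0x31: andi/RI
  rd@[25:23]=0x5 ⇒ R5
  imm@[22:0]=0x73e497 ⇒ #7595159
+0x20: 30 b0 00 00 ⇒ word 0x30b00000 (big)
  opcode bits[31:26]=0xc: bor/RR
  rd@[25:23]=0x1 ⇒ R1
  rs@[22:20]=0x3 ⇒ R3
+0x24: 66 30 00 00 ⇒ word 0x66300000 (big)
  opcode bits[31:26]=0x19: cmp/RR
  rd@[25:23]=0x4 ⇒ R4
  rs@[22:20]=0x3 ⇒ R3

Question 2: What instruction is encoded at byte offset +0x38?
@+38  big-endian(21 dc 21 f9) = 0x21dc21f9
  op=0x21dc21f9>>26=0x8 ⇒ adi (RI)
  [25:23] rd=3 = R3
  [22:0] imm=6038009 = #6038009

adi R3, #6038009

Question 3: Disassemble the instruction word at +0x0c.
call #16

@+0c  big-endian(c8 00 00 10) = 0xc8000010
  opcode bits[31:26]=0x32: call/J
  [25:0] imm=16 = #16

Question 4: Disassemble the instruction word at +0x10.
cmpi R5, #3669195

+0x10: 82 b7 fc cb ⇒ word 0x82b7fccb (big)
  top 6b → 0x20 → cmpi [RI]
  [25:23] rd=5 = R5
  [22:0] imm=3669195 = #3669195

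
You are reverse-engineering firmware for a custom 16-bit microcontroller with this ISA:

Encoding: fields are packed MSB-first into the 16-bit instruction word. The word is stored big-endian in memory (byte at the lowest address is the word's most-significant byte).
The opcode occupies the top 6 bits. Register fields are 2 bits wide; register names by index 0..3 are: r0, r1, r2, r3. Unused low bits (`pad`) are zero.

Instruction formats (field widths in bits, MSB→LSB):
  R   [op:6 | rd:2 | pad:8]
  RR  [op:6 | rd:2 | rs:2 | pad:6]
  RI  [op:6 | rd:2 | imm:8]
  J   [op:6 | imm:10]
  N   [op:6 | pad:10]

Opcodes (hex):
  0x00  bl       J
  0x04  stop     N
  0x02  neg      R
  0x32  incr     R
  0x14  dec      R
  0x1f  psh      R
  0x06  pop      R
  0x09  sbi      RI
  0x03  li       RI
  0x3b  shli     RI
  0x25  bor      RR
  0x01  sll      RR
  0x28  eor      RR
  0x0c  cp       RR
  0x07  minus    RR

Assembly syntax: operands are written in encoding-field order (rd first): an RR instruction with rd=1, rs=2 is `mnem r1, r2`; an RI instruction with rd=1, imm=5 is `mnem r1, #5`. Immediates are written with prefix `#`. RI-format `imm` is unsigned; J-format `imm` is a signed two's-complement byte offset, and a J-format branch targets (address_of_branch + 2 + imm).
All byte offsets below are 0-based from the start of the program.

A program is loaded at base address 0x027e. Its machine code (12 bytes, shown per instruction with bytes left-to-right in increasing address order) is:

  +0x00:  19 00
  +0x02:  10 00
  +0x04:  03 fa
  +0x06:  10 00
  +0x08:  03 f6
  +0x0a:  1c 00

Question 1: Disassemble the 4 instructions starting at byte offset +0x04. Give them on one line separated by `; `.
bl #-6; stop; bl #-10; minus r0, r0

+0x04: 03 fa ⇒ word 0x03fa (big)
  opcode bits[15:10]=0x0: bl/J
  imm: (w>>0)&0x3ff=0x3fa (s10→-6) → #-6
+0x06: 10 00 ⇒ word 0x1000 (big)
  opcode bits[15:10]=0x4: stop/N
+0x08: 03 f6 ⇒ word 0x03f6 (big)
  opcode bits[15:10]=0x0: bl/J
  imm: (w>>0)&0x3ff=0x3f6 (s10→-10) → #-10
+0x0a: 1c 00 ⇒ word 0x1c00 (big)
  opcode bits[15:10]=0x7: minus/RR
  rd: (w>>8)&0x3=0x0 → r0
  rs: (w>>6)&0x3=0x0 → r0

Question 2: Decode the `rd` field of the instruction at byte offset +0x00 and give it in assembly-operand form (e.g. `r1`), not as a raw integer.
[00] 19 00 → 0x1900
  top 6b → 0x6 → pop [R]
  rd: (w>>8)&0x3=0x1 → r1

r1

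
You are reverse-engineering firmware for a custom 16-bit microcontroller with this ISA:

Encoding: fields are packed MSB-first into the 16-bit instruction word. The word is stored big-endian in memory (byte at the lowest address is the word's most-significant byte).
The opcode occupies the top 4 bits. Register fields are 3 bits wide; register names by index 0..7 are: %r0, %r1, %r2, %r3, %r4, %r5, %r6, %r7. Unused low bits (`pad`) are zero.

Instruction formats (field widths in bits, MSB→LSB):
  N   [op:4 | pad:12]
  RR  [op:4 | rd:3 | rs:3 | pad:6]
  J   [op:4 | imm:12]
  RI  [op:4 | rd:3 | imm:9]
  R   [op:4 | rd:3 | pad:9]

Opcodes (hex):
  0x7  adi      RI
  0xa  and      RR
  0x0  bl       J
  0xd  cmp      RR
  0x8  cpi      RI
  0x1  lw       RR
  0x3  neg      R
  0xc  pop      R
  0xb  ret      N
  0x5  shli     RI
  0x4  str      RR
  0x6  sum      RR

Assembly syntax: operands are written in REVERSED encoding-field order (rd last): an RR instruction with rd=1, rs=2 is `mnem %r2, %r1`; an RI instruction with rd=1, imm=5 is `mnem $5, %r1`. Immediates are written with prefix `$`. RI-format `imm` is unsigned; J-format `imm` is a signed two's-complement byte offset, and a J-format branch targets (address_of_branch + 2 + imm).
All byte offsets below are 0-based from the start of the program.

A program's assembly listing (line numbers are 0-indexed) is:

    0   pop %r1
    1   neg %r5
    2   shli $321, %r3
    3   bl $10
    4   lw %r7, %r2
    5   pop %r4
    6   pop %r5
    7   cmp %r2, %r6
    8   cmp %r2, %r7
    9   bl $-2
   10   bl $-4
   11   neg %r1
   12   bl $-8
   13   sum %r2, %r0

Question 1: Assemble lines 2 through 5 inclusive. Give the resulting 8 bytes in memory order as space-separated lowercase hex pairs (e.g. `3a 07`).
2. shli fields op=0x5:4|rd=3:3|imm=321:9 → word 5741h → 57 41
3. bl fields op=0x0:4|imm=10:12 → word 000ah → 00 0a
4. lw fields op=0x1:4|rd=2:3|rs=7:3|pad=0:6 → word 15c0h → 15 c0
5. pop fields op=0xc:4|rd=4:3|pad=0:9 → word c800h → c8 00

57 41 00 0a 15 c0 c8 00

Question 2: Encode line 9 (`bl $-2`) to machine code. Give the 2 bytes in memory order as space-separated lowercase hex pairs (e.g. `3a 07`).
0f fe

9. bl fields op=0x0:4|imm=-2:12 → word 0ffeh → 0f fe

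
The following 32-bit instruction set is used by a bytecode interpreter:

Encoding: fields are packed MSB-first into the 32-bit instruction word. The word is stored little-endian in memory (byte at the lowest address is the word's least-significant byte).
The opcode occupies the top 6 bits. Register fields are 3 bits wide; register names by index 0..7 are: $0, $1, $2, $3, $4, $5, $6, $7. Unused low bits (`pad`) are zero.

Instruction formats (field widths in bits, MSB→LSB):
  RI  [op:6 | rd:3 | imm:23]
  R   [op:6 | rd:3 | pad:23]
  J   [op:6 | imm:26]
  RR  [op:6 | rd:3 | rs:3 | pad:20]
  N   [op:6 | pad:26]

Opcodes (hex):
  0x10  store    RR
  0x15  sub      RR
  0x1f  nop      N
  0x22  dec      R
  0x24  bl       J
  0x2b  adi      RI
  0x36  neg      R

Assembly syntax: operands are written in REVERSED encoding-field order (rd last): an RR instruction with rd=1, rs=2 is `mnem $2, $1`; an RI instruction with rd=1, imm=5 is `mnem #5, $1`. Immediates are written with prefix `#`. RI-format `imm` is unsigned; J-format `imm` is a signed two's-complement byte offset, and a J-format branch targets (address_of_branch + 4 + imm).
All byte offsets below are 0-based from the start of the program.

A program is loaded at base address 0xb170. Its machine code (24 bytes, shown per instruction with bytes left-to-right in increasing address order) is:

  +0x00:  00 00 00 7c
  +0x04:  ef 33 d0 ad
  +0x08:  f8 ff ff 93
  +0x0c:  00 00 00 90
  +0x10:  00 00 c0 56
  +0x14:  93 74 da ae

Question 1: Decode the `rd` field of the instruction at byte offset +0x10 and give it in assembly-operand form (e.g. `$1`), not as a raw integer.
$5

[10] 00 00 c0 56 → 0x56c00000
  opcode bits[31:26]=0x15: sub/RR
  rd: (w>>23)&0x7=0x5 → $5
  rs: (w>>20)&0x7=0x4 → $4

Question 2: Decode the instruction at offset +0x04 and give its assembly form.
adi #5256175, $3

+0x04: ef 33 d0 ad ⇒ word 0xadd033ef (little)
  top 6b → 0x2b → adi [RI]
  rd@[25:23]=0x3 ⇒ $3
  imm@[22:0]=0x5033ef ⇒ #5256175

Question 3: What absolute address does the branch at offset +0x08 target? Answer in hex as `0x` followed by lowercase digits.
0xb174

+0x08: f8 ff ff 93 ⇒ word 0x93fffff8 (little)
  opcode bits[31:26]=0x24: bl/J
  imm: (w>>0)&0x3ffffff=0x3fffff8 (s26→-8) → #-8
  target = base 0xb170 + off 0x08 + 4 + imm -8 = 0xb174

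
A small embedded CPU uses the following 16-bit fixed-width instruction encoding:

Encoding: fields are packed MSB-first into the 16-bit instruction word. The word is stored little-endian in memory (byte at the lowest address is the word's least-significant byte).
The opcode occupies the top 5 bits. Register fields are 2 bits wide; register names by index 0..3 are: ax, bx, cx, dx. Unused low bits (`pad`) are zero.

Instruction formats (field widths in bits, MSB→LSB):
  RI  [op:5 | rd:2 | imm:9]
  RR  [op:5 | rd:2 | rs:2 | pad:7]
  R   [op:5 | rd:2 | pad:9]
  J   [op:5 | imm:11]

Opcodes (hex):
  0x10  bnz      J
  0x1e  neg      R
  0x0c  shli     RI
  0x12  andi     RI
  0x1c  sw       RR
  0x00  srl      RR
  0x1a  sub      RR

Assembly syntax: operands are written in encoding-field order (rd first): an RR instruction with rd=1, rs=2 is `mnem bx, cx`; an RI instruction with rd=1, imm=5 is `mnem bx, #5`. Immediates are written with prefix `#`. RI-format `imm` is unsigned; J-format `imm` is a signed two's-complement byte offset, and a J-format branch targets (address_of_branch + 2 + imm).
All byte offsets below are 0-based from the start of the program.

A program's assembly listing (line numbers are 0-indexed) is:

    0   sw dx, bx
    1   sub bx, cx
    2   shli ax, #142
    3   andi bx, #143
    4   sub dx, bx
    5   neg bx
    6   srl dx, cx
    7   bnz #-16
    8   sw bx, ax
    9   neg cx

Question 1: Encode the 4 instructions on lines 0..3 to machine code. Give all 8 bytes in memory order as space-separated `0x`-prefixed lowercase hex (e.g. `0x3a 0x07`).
0. sw fields op=0x1c:5|rd=3:2|rs=1:2|pad=0:7 → word e680h → 80 e6
1. sub fields op=0x1a:5|rd=1:2|rs=2:2|pad=0:7 → word d300h → 00 d3
2. shli fields op=0xc:5|rd=0:2|imm=142:9 → word 608eh → 8e 60
3. andi fields op=0x12:5|rd=1:2|imm=143:9 → word 928fh → 8f 92

0x80 0xe6 0x00 0xd3 0x8e 0x60 0x8f 0x92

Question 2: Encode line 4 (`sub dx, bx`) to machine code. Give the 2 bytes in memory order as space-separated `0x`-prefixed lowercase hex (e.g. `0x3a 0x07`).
L4: sub op=0x1a:5|rd=3:2|rs=1:2|pad=0:7 ⇒ 0xd680 ⇒ little 80 d6

0x80 0xd6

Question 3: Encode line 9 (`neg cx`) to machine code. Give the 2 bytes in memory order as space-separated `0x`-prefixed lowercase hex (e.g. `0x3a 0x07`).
0x00 0xf4

9. neg fields op=0x1e:5|rd=2:2|pad=0:9 → word f400h → 00 f4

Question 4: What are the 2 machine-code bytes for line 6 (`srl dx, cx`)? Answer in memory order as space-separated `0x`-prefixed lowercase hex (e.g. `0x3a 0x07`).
6. srl fields op=0x0:5|rd=3:2|rs=2:2|pad=0:7 → word 0700h → 00 07

0x00 0x07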